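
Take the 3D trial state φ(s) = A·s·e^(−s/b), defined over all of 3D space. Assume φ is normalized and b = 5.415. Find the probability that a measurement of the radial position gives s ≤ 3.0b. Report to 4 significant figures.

With dV = 4πs²ds, the probability is ∫|φ|² dV over s ≤ 3.0b.
Normalization gives A² = 1/(3·π·b^5).
In terms of u = s/b (A², 4π and the length scale all cancel between numerator and denominator), P = [∫_{0}^{3.0} u^4·e^(-2·u) du] / [∫_{0}^{∞} u^4·e^(-2·u) du].
With ∫ u^4·e^(-2·u) du = -(u^4/2 + u^3 + 3·u^2/2 + 3·u/2 + 3/4)·e^(-2·u) + C, the region integral is 3/4 - 345·e^(-6)/4 and the full one is 3/4.
This evaluates to P = 0.71494.

P ≈ 0.7149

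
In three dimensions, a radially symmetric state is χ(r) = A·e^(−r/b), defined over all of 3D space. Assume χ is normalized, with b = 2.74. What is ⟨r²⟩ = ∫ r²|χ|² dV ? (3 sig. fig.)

⟨r^2⟩ ≈ 22.5

The expectation value is the |χ|²-weighted average of r^2: ∫ r^2|χ|² 4πr² dr.
Since the A² factors cancel between numerator and denominator, ⟨r²⟩ = 3·b^2.
Putting b = 2.74 gives 22.52.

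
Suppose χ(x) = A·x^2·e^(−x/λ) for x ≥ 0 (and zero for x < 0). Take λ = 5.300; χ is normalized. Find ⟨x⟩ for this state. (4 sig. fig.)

⟨x⟩ = ∫ x |χ|² dx over the full domain.
Evaluating both integrals, ⟨x⟩ = 5·λ/2.
With λ = 5.300, ⟨x⟩ = 13.250.

⟨x⟩ ≈ 13.25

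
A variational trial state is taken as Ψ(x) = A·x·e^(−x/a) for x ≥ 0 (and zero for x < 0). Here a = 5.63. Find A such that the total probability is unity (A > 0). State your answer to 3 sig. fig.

We need A² ∫|f|² dx = 1, taking the integral from 0 to ∞.
Recall ∫₀^∞ x^m e^(−x/β) dx = m!·β^(m+1), carrying out the integral gives A² · a^3/4.
Setting this equal to 1 gives A² = 1/(a^3/4).
Plugging in a = 5.63 yields A = 0.1497.

A ≈ 0.150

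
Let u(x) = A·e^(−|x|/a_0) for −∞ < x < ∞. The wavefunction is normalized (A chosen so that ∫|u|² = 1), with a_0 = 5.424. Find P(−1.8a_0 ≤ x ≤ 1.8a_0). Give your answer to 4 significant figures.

The probability is P = ∫ |u|² dx over [−1.8a_0, 1.8a_0].
With A² fixed by ∫|u|² = 1, i.e. A² = (a_0)^(−1), substitute and integrate.
Both integrals are even about x = 0, so only the x ≥ 0 halves are needed (the factors of 2 cancel). Let t = x/a_0; then A² and the length scale cancel, so P = ∫_{0}^{1.8} e^(-2·t) dt ÷ ∫_{0}^{∞} e^(-2·t) dt.
Using ∫ e^(-2·t) dt = -e^(-2·t)/2, the numerator is 1/2 - e^(-18/5)/2 and the denominator is 1/2.
Taking the ratio, P = 0.97268.

P ≈ 0.9727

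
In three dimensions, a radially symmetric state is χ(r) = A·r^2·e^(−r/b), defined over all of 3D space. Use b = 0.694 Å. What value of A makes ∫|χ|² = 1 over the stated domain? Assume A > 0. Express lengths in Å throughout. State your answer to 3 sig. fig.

A ≈ 0.427 Å^(-7/2)

Normalization requires ∫|χ|² 4πr² dr = 1, integrated from 0 to ∞.
The integral (without the A² prefactor) comes out to 45·π·b^7/2.
With b = 0.694: A² = 0.1825 and A = 0.4271.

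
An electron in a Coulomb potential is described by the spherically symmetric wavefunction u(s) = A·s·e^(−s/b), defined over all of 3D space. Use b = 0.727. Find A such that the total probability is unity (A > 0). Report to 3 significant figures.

A ≈ 0.723

We need A² ∫|f|² 4πs² ds = 1, taking the integral from 0 to ∞.
In 3D with spherical symmetry the volume element is 4πs² ds.
Using ∫₀^∞ sⁿ e^(−αs) ds = n!/αⁿ⁺¹, the integral (without the A² prefactor) comes out to 3·π·b^5.
Substituting b = 0.727 gives A² = 0.5225, so A = 0.7228.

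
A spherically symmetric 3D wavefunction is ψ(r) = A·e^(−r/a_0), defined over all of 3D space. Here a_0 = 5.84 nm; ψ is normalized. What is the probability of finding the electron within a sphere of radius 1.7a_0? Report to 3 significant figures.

P ≈ 0.660

P = ∫ |ψ|² 4πr² dr over r ≤ 1.7a_0.
Normalization gives A² = 1/(π·a_0^3).
Let u = r/a_0; then A², 4π and the length scale all cancel, so P = ∫_{0}^{1.7} u^2·e^(-2·u) du ÷ ∫_{0}^{∞} u^2·e^(-2·u) du.
Using ∫ u^2·e^(-2·u) du = -(2·u^2 + 2·u + 1)·e^(-2·u)/4, the numerator is 1/4 - 509·e^(-17/5)/200 and the denominator is 1/4.
Taking the ratio yields P = 0.6603.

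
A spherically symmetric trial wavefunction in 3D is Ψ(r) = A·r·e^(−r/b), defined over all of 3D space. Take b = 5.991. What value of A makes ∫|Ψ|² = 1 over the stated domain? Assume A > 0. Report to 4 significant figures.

The normalization condition is ∫|Ψ|² 4πr² dr = 1 from 0 to ∞.
In 3D with spherical symmetry the volume element is 4πr² dr.
With ∫₀^∞ r^4 e^(−αr) dr = 4!/α^5, ∫|Ψ|² 4πr² dr = A²·(3·π·b^5).
Substituting b = 5.991 gives A² = 0.000013748, so A = 0.0037078.

A ≈ 0.003708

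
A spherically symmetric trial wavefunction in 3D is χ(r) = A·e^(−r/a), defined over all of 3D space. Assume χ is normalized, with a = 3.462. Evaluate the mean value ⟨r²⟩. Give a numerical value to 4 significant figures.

The expectation value is the |χ|²-weighted average of r^2: ∫ r^2|χ|² 4πr² dr.
With ∫₀^∞ r^4 e^(−αr) dr = 4!/α^5, evaluating both integrals, ⟨r²⟩ = 3·a^2.
Putting a = 3.462 gives 35.956.

⟨r^2⟩ ≈ 35.96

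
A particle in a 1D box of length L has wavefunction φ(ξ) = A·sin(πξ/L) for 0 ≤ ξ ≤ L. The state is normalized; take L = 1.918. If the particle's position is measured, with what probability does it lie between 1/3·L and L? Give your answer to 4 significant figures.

P ≈ 0.8045

The probability is P = ∫ |φ|² dξ over [1/3·L, L].
The normalization integral ∫|φ|²dξ over the whole domain equals L/2·A², and A² cancels in the ratio.
Substituting u = ξ/L, A² and the length scale cancel in the ratio: P = ∫_{1/3}^{1} sin(π·u)^2 du / ∫_{0}^{1} sin(π·u)^2 du.
With ∫ sin(π·u)^2 du = u/2 - sin(2·π·u)/(4·π) + C, the region integral is √(3)/(8·π) + 1/3 and the full one is 1/2.
Taking the ratio, P = √(3)/(4·π) + 2/3.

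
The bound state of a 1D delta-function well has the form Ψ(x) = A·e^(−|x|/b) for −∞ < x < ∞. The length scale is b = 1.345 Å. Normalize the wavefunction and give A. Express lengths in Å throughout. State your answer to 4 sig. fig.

A ≈ 0.8623 Å^(-1/2)

Require ∫ |Ψ|² dx = 1 over the whole domain.
Recall ∫₀^∞ x^m e^(−x/β) dx = m!·β^(m+1), ∫|Ψ|² dx = A²·(b).
Setting this equal to 1 gives A² = 1/(b).
Substituting b = 1.345 gives A² = 0.74349, so A = 0.86226.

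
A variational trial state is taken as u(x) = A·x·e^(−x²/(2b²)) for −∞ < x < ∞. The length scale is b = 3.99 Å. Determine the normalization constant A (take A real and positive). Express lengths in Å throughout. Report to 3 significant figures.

Normalization requires ∫|u|² dx = 1, integrated from −∞ to ∞.
Using the Gaussian integral ∫_{−∞}^{∞} e^(−αx²) dx = √(π/α), carrying out the integral gives A² · √(π)·b^3/2.
Hence A² = 1/[√(π)·b^3/2].
Substituting b = 3.99 gives A² = 0.01776, so A = 0.1333.

A ≈ 0.133 Å^(-3/2)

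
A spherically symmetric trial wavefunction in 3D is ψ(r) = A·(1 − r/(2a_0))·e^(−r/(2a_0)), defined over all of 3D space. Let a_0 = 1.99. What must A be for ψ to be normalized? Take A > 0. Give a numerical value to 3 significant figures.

The normalization condition is ∫|ψ|² 4πr² dr = 1 from 0 to ∞.
(Spherical symmetry: dV = 4πr² dr.)
With ∫₀^∞ r^4 e^(−αr) dr = 4!/α^5, carrying out the integral gives A² · 8·π·a_0^3.
Setting this equal to 1 gives A² = 1/(8·π·a_0^3).
With a_0 = 1.99: A² = 0.005049 and A = 0.07106.

A ≈ 0.0711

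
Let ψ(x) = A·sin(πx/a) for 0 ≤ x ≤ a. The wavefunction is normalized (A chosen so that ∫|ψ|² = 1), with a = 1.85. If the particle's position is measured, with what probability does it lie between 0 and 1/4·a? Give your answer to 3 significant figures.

The probability is P = ∫ |ψ|² dx over [0, 1/4·a].
The normalization integral ∫|ψ|²dx over the whole domain equals a/2·A², and A² cancels in the ratio.
Substituting u = x/a, A² and the length scale cancel in the ratio: P = ∫_{0}^{1/4} sin(π·u)^2 du / ∫_{0}^{1} sin(π·u)^2 du.
An antiderivative of sin(π·u)^2 is u/2 - sin(2·π·u)/(4·π); evaluating from 0 to 1/4 gives 1/8 - 1/(4·π), while the full integral is 1/2.
The result is P = (-2 + π)/(4·π).

P ≈ 0.0908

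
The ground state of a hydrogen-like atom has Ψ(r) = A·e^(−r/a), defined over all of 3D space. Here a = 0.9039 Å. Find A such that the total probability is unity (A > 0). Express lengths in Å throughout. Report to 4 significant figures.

The normalization condition is ∫|Ψ|² 4πr² dr = 1 from 0 to ∞.
With ∫₀^∞ r^2 e^(−αr) dr = 2!/α^3, the integral (without the A² prefactor) comes out to π·a^3.
So A² = (π·a^3)^(−1).
Plugging in a = 0.9039 yields A = 0.65651.

A ≈ 0.6565 Å^(-3/2)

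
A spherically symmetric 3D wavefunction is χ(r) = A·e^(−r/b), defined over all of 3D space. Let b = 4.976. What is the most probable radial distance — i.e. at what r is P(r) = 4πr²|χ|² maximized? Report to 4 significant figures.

The maximum of P(r) = 4πr²|χ|² occurs where its derivative vanishes.
Solving yields r = b.
With b = 4.976, the most probable radial distance is 4.9760.

r ≈ 4.976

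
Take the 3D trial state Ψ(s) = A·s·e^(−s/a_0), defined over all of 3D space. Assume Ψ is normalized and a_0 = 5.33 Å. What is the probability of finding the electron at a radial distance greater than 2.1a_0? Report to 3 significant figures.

P ≈ 0.590

P = ∫ |Ψ|² 4πs² ds over s > 2.1a_0.
The full normalization integral is A²·[3·π·a_0^5] = 1, fixing A².
In terms of u = s/a_0 (A², 4π and the length scale all cancel between numerator and denominator), P = [∫_{2.1}^{∞} u^4·e^(-2·u) du] / [∫_{0}^{∞} u^4·e^(-2·u) du].
Using ∫ u^4·e^(-2·u) du = -(u^4/2 + u^3 + 3·u^2/2 + 3·u/2 + 3/4)·e^(-2·u), the numerator is ≈ 0.44237 and the denominator is 3/4.
This evaluates to P = 0.5898.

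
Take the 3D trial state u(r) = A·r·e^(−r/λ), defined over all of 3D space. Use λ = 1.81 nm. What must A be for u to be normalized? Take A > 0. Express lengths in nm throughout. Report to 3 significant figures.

Normalization requires ∫|u|² 4πr² dr = 1, integrated from 0 to ∞.
(Spherical symmetry: dV = 4πr² dr.)
Using ∫₀^∞ rⁿ e^(−αr) dr = n!/αⁿ⁺¹, carrying out the integral gives A² · 3·π·λ^5.
With λ = 1.81: A² = 0.005462 and A = 0.07390.

A ≈ 0.0739 nm^(-5/2)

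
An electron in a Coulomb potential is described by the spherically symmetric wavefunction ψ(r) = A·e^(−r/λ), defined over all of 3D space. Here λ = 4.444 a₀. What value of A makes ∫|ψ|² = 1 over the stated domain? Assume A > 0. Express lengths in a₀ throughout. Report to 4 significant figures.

The normalization condition is ∫|ψ|² 4πr² dr = 1 from 0 to ∞.
Recall ∫₀^∞ r^m e^(−r/β) dr = m!·β^(m+1), the integral (without the A² prefactor) comes out to π·λ^3.
Substituting λ = 4.444 gives A² = 0.0036268, so A = 0.060223.

A ≈ 0.06022 a₀^(-3/2)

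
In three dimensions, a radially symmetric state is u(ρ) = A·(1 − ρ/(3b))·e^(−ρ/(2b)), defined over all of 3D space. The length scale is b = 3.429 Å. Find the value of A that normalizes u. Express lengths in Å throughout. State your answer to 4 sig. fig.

A ≈ 0.05441 Å^(-3/2)

The normalization condition is ∫|u|² 4πρ² dρ = 1 from 0 to ∞.
(Spherical symmetry: dV = 4πρ² dρ.)
With ∫₀^∞ ρ^4 e^(−αρ) dρ = 4!/α^5, with u = A·(1 − ρ/(3b))·e^(−ρ/(2b)), the integral evaluates to A²·[8·π·b^3/3].
Setting this equal to 1 gives A² = 1/(8·π·b^3/3).
Plugging in b = 3.429 yields A = 0.054411.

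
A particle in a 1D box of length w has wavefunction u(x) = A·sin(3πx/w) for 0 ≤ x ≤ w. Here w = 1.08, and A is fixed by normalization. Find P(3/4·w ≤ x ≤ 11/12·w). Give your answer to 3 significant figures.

P = ∫_{3/4·w}^{11/12·w} |u(x)|² dx.
With A² fixed by ∫|u|² = 1, i.e. A² = (w/2)^(−1), substitute and integrate.
Let t = x/w; then A² and the length scale cancel, so P = ∫_{3/4}^{11/12} sin(3·π·t)^2 dt ÷ ∫_{0}^{1} sin(3·π·t)^2 dt.
With ∫ sin(3·π·t)^2 dt = t/2 - sin(6·π·t)/(12·π) + C, the region integral is 1/(6·π) + 1/12 and the full one is 1/2.
Evaluating gives P = (2 + π)/(6·π).

P ≈ 0.273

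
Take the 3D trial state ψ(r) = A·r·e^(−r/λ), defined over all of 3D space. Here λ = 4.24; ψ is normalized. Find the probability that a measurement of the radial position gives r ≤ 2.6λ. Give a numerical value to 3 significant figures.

P ≈ 0.594

With dV = 4πr²dr, the probability is ∫|ψ|² dV over r ≤ 2.6λ.
Normalization gives A² = 1/(3·π·λ^5).
In terms of u = r/λ (A², 4π and the length scale all cancel between numerator and denominator), P = [∫_{0}^{2.6} u^4·e^(-2·u) du] / [∫_{0}^{∞} u^4·e^(-2·u) du].
With ∫ u^4·e^(-2·u) du = -(u^4/2 + u^3 + 3·u^2/2 + 3·u/2 + 3/4)·e^(-2·u) + C, the region integral is ≈ 0.44540 and the full one is 3/4.
The region integral divided by the full integral gives P = 0.5939.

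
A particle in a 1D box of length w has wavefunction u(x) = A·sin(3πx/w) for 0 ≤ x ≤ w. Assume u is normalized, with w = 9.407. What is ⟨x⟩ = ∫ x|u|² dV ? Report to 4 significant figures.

By definition ⟨x⟩ = ∫ x |u(x)|² dx.
The ratio of the moment integral to the normalization integral gives ⟨x⟩ = w/2.
With w = 9.407, ⟨x⟩ = 4.7035.

⟨x⟩ ≈ 4.704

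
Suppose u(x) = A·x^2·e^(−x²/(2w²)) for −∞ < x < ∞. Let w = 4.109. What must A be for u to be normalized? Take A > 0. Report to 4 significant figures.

A ≈ 0.02534

We need A² ∫|f|² dx = 1, taking the integral from −∞ to ∞.
∫|u|² dx = A²·(3·√(π)·w^5/4).
Setting this equal to 1 gives A² = 1/(3·√(π)·w^5/4).
With w = 4.109: A² = 0.00064222 and A = 0.025342.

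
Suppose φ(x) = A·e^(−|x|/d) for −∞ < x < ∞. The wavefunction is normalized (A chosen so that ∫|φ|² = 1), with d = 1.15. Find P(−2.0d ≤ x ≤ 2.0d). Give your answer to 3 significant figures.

P ≈ 0.982

P = ∫_{−2.0d}^{2.0d} |φ(x)|² dx.
The normalization integral ∫|φ|²dx over the whole domain equals d·A², and A² cancels in the ratio.
Both integrals are even about x = 0, so only the x ≥ 0 halves are needed (the factors of 2 cancel). Substituting u = x/d, A² and the length scale cancel in the ratio: P = ∫_{0}^{2.0} e^(-2·u) du / ∫_{0}^{∞} e^(-2·u) du.
With ∫ e^(-2·u) du = -e^(-2·u)/2 + C, the region integral is 1/2 - e^(-4)/2 and the full one is 1/2.
The result is P = 0.9817.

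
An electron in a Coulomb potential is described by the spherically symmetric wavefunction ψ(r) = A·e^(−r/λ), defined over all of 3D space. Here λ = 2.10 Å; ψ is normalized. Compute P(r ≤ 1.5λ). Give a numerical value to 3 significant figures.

P ≈ 0.577

Integrate the radial probability density 4πr²|ψ|² over r ≤ 1.5λ.
Normalization gives A² = 1/(π·λ^3).
In terms of u = r/λ (A², 4π and the length scale all cancel between numerator and denominator), P = [∫_{0}^{1.5} u^2·e^(-2·u) du] / [∫_{0}^{∞} u^2·e^(-2·u) du].
An antiderivative of u^2·e^(-2·u) is -(2·u^2 + 2·u + 1)·e^(-2·u)/4; evaluating from 0 to 1.5 gives 1/4 - 17·e^(-3)/8, while the full integral is 1/4.
Taking the ratio yields P = 0.5768.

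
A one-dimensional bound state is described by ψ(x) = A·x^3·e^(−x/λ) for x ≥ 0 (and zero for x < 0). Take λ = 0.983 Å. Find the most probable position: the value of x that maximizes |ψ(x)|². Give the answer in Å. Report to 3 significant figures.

x ≈ 2.95 Å

The maximum of |ψ(x)|² occurs where its derivative vanishes.
This gives x = 3·λ.
With λ = 0.983, the most probable position is 2.949 Å.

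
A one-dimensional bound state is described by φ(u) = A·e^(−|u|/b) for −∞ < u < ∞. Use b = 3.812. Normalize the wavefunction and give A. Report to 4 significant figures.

A ≈ 0.5122

We need A² ∫|f|² du = 1, taking the integral from −∞ to ∞.
Using ∫₀^∞ uⁿ e^(−αu) du = n!/αⁿ⁺¹, ∫|φ|² du = A²·(b).
Plugging in b = 3.812 yields A = 0.51218.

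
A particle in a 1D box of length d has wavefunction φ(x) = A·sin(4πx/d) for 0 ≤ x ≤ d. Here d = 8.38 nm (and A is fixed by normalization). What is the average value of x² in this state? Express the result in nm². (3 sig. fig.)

⟨x^2⟩ ≈ 23.2 nm^2

⟨x²⟩ = ∫ x^2 |φ|² dx over the full domain.
The ratio of the moment integral to the normalization integral gives ⟨x²⟩ = -d^2/(32·π^2) + d^2/3.
With d = 8.38, ⟨x^2⟩ = 23.19.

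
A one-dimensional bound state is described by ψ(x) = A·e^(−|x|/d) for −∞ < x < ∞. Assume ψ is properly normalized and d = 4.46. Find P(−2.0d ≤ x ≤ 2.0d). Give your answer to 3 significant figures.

The probability is P = ∫ |ψ|² dx over [−2.0d, 2.0d].
Since A² = 1/(d), this is the region integral divided by the full normalization integral.
Both integrals are even about x = 0, so only the x ≥ 0 halves are needed (the factors of 2 cancel). Substituting u = x/d, A² and the length scale cancel in the ratio: P = ∫_{0}^{2.0} e^(-2·u) du / ∫_{0}^{∞} e^(-2·u) du.
An antiderivative of e^(-2·u) is -e^(-2·u)/2; evaluating from 0 to 2.0 gives 1/2 - e^(-4)/2, while the full integral is 1/2.
This works out to P = 0.9817.

P ≈ 0.982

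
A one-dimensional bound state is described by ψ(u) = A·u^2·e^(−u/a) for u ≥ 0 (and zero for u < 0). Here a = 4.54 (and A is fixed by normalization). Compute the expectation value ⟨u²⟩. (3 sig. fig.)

⟨u^2⟩ ≈ 155

By definition ⟨u²⟩ = ∫ u^2 |ψ(u)|² du.
Evaluating both integrals, ⟨u²⟩ = 15·a^2/2.
Putting a = 4.54 gives 154.6.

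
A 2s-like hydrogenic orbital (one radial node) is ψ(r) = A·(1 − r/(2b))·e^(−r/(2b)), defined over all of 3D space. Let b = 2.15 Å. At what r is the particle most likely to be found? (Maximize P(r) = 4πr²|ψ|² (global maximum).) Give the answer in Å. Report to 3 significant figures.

Differentiate P(r) = 4πr²|ψ|² with respect to r and set to zero.
Solving yields r = b·(√(5) + 3).
With b = 2.15, the most probable radial distance is 11.26 Å.

r ≈ 11.3 Å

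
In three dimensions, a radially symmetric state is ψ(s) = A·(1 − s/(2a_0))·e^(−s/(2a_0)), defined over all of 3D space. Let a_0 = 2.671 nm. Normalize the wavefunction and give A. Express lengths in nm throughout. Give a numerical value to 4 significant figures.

Require ∫ |ψ|² 4πs² ds = 1 over the whole domain.
(Spherical symmetry: dV = 4πs² ds.)
The integral (without the A² prefactor) comes out to 8·π·a_0^3.
So A² = (8·π·a_0^3)^(−1).
Plugging in a_0 = 2.671 yields A = 0.045695.

A ≈ 0.04570 nm^(-3/2)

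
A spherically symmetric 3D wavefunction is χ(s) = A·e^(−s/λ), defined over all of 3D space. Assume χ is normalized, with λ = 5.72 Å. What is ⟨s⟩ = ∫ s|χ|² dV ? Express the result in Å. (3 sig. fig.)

By definition ⟨s⟩ = ∫ s |χ(s)|² 4πs² ds.
Using ∫₀^∞ sⁿ e^(−αs) ds = n!/αⁿ⁺¹, since the A² factors cancel between numerator and denominator, ⟨s⟩ = 3·λ/2.
With λ = 5.72, ⟨s⟩ = 8.580.

⟨s⟩ ≈ 8.58 Å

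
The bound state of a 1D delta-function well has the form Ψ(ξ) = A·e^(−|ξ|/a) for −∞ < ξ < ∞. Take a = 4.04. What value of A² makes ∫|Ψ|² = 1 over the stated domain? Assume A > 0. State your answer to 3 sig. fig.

Require ∫ |Ψ|² dξ = 1 over the whole domain.
Recall ∫₀^∞ ξ^m e^(−ξ/β) dξ = m!·β^(m+1), carrying out the integral gives A² · a.
Setting this equal to 1 gives A² = 1/(a).
Plugging in a = 4.04 yields A = 0.4975.

A^2 ≈ 0.248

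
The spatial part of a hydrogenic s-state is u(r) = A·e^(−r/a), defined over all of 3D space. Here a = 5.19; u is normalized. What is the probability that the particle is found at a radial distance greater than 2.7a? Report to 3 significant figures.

P = ∫ |u|² 4πr² dr over r > 2.7a.
The full normalization integral is A²·[π·a^3] = 1, fixing A².
Let t = r/a; then A², 4π and the length scale all cancel, so P = ∫_{2.7}^{∞} t^2·e^(-2·t) dt ÷ ∫_{0}^{∞} t^2·e^(-2·t) dt.
With ∫ t^2·e^(-2·t) dt = -(2·t^2 + 2·t + 1)·e^(-2·t)/4 + C, the region integral is 1049·e^(-27/5)/200 and the full one is 1/4.
This evaluates to P = 0.09476.

P ≈ 0.0948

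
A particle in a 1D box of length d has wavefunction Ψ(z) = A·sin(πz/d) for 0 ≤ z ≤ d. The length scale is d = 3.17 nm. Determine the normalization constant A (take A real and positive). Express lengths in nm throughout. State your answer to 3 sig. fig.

We need A² ∫|f|² dz = 1, taking the integral from 0 to d.
Using sin²θ = (1 − cos 2θ)/2, ∫|Ψ|² dz = A²·(d/2).
Setting this equal to 1 gives A² = 1/(d/2).
Substituting d = 3.17 gives A² = 0.6309, so A = 0.7943.

A ≈ 0.794 nm^(-1/2)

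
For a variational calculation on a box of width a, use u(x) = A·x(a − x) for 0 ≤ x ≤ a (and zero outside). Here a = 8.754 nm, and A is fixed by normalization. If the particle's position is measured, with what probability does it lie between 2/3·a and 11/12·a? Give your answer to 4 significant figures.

|u|² is the probability density, so P = ∫_{2/3·a}^{11/12·a} |u|² dx.
With A² fixed by ∫|u|² = 1, i.e. A² = (a^5/30)^(−1), substitute and integrate.
Substituting t = x/a, A² and the length scale cancel in the ratio: P = ∫_{2/3}^{11/12} t^2·(1 - t)^2 dt / ∫_{0}^{1} t^2·(1 - t)^2 dt.
Using ∫ t^2·(1 - t)^2 dt = t^3·(6·t^2 - 15·t + 10)/30, the numerator is ≈ 0.00682629 and the denominator is 1/30.
The result is P = 0.20479.

P ≈ 0.2048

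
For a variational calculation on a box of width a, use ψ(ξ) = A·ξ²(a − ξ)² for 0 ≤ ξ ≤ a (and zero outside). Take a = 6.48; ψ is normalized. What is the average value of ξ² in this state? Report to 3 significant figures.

The expectation value is the |ψ|²-weighted average of ξ^2: ∫ ξ^2|ψ|² dξ.
Expanding the polynomial and integrating term by term, evaluating both integrals, ⟨ξ²⟩ = 3·a^2/11.
With a = 6.48, ⟨ξ^2⟩ = 11.45.

⟨ξ^2⟩ ≈ 11.5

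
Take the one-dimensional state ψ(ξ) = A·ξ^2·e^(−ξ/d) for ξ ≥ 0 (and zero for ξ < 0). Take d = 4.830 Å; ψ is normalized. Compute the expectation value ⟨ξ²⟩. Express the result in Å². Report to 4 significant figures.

By definition ⟨ξ²⟩ = ∫ ξ^2 |ψ(ξ)|² dξ.
Recall ∫₀^∞ ξ^m e^(−ξ/β) dξ = m!·β^(m+1), the ratio of the moment integral to the normalization integral gives ⟨ξ²⟩ = 15·d^2/2.
With d = 4.830, ⟨ξ^2⟩ = 174.97.

⟨ξ^2⟩ ≈ 175.0 Å^2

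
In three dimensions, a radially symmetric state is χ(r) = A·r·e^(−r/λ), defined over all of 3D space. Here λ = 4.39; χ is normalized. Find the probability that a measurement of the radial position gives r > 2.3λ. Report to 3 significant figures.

With dV = 4πr²dr, the probability is ∫|χ|² dV over r > 2.3λ.
A² is fixed by ∫₀^∞ 4πr²|χ|² dr = 1, i.e. A² = (3·π·λ^5)^(−1).
Let u = r/λ; then A², 4π and the length scale all cancel, so P = ∫_{2.3}^{∞} u^4·e^(-2·u) du ÷ ∫_{0}^{∞} u^4·e^(-2·u) du.
An antiderivative of u^4·e^(-2·u) is -(u^4/2 + u^3 + 3·u^2/2 + 3·u/2 + 3/4)·e^(-2·u); evaluating from 2.3 to ∞ gives ≈ 0.38493, while the full integral is 3/4.
The region integral divided by the full integral gives P = 0.5132.

P ≈ 0.513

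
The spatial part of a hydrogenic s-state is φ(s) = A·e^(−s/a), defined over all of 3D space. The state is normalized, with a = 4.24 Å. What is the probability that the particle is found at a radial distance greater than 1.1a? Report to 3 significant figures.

P = ∫ |φ|² 4πs² ds over s > 1.1a.
A² is fixed by ∫₀^∞ 4πs²|φ|² ds = 1, i.e. A² = (π·a^3)^(−1).
Substituting u = s/a, A², 4π and the length scale all cancel in the ratio: P = ∫_{1.1}^{∞} u^2·e^(-2·u) du / ∫_{0}^{∞} u^2·e^(-2·u) du.
An antiderivative of u^2·e^(-2·u) is -(2·u^2 + 2·u + 1)·e^(-2·u)/4; evaluating from 1.1 to ∞ gives 281·e^(-11/5)/200, while the full integral is 1/4.
This evaluates to P = 0.6227.

P ≈ 0.623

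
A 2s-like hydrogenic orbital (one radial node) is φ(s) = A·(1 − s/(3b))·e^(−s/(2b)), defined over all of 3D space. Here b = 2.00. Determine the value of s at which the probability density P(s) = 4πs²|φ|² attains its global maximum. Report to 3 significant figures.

s ≈ 2.00

Set d/ds [P(s) = 4πs²|φ|²] = 0 and solve for s > 0.
Solving yields s = b.
With b = 2.00, the most probable radial distance is 2.000.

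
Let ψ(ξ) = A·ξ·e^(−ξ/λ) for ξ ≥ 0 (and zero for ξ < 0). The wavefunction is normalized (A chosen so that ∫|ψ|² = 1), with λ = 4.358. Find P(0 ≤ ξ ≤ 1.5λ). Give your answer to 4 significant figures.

P ≈ 0.5768

|ψ|² is the probability density, so P = ∫_{0}^{1.5λ} |ψ|² dξ.
Since A² = 1/(λ^3/4), this is the region integral divided by the full normalization integral.
In terms of u = ξ/λ (A² and the length scale cancel between numerator and denominator), P = [∫_{0}^{1.5} u^2·e^(-2·u) du] / [∫_{0}^{∞} u^2·e^(-2·u) du].
With ∫ u^2·e^(-2·u) du = -(2·u^2 + 2·u + 1)·e^(-2·u)/4 + C, the region integral is 1/4 - 17·e^(-3)/8 and the full one is 1/4.
The result is P = 0.57681.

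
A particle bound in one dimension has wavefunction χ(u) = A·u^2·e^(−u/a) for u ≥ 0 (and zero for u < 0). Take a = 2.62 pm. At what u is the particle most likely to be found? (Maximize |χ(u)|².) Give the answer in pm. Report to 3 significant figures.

u ≈ 5.24 pm

Differentiate |χ(u)|² with respect to u and set to zero.
Solving yields u = 2·a.
With a = 2.62, the most probable position is 5.240 pm.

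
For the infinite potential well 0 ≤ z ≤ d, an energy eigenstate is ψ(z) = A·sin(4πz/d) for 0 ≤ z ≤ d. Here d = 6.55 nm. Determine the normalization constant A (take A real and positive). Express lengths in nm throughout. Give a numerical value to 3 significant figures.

Normalization requires ∫|ψ|² dz = 1, integrated from 0 to d.
The integral (without the A² prefactor) comes out to d/2.
Hence A² = 1/[d/2].
Substituting d = 6.55 gives A² = 0.3053, so A = 0.5526.

A ≈ 0.553 nm^(-1/2)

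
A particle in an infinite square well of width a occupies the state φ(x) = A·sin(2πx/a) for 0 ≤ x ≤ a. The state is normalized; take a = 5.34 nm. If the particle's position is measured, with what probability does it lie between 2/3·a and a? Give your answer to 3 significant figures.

P ≈ 0.402

|φ|² is the probability density, so P = ∫_{2/3·a}^{a} |φ|² dx.
The normalization integral ∫|φ|²dx over the whole domain equals a/2·A², and A² cancels in the ratio.
In terms of u = x/a (A² and the length scale cancel between numerator and denominator), P = [∫_{2/3}^{1} sin(2·π·u)^2 du] / [∫_{0}^{1} sin(2·π·u)^2 du].
An antiderivative of sin(2·π·u)^2 is u/2 - sin(4·π·u)/(8·π); evaluating from 2/3 to 1 gives √(3)/(16·π) + 1/6, while the full integral is 1/2.
Taking the ratio, P = (√(3)/8 + π/3)/π.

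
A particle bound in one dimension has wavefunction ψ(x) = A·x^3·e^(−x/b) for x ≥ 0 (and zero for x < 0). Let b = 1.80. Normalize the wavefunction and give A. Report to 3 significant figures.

A ≈ 0.0539

Normalization requires ∫|ψ|² dx = 1, integrated from 0 to ∞.
Recall ∫₀^∞ x^m e^(−x/β) dx = m!·β^(m+1), the integral (without the A² prefactor) comes out to 45·b^7/8.
With b = 1.80: A² = 0.002904 and A = 0.05389.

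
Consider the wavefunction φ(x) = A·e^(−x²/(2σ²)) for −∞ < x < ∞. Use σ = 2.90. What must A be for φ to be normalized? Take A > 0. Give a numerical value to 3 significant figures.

The normalization condition is ∫|φ|² dx = 1 from −∞ to ∞.
Using the Gaussian integral ∫_{−∞}^{∞} e^(−αx²) dx = √(π/α), carrying out the integral gives A² · √(π)·σ.
Setting this equal to 1 gives A² = 1/(√(π)·σ).
Plugging in σ = 2.90 yields A = 0.4411.

A ≈ 0.441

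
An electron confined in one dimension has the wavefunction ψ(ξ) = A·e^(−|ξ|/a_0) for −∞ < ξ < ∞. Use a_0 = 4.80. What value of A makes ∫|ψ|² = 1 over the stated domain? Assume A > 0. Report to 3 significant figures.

A ≈ 0.456

Normalization requires ∫|ψ|² dξ = 1, integrated from −∞ to ∞.
Recall ∫₀^∞ ξ^m e^(−ξ/β) dξ = m!·β^(m+1), ∫|ψ|² dξ = A²·(a_0).
So A² = (a_0)^(−1).
Plugging in a_0 = 4.80 yields A = 0.4564.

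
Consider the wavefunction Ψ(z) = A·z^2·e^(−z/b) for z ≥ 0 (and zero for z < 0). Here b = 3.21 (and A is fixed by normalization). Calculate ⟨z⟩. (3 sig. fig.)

The expectation value is the |Ψ|²-weighted average of z: ∫ z|Ψ|² dz.
Recall ∫₀^∞ z^m e^(−z/β) dz = m!·β^(m+1), evaluating both integrals, ⟨z⟩ = 5·b/2.
Putting b = 3.21 gives 8.025.

⟨z⟩ ≈ 8.03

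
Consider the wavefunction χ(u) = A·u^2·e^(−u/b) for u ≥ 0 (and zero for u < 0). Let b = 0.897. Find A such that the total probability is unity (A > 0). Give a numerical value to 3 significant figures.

A ≈ 1.52

We need A² ∫|f|² du = 1, taking the integral from 0 to ∞.
The integral (without the A² prefactor) comes out to 3·b^5/4.
With b = 0.897: A² = 2.296 and A = 1.515.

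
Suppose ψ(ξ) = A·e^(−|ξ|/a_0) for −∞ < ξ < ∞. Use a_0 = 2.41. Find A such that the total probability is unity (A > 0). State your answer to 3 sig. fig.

A ≈ 0.644

We need A² ∫|f|² dξ = 1, taking the integral from −∞ to ∞.
With ψ = A·e^(−|ξ|/a_0), the integral evaluates to A²·[a_0].
So A² = (a_0)^(−1).
Substituting a_0 = 2.41 gives A² = 0.4149, so A = 0.6442.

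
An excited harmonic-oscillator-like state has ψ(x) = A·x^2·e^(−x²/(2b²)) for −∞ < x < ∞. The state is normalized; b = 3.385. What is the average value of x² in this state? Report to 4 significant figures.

By definition ⟨x²⟩ = ∫ x^2 |ψ(x)|² dx.
Using the Gaussian integral ∫_{−∞}^{∞} e^(−αx²) dx = √(π/α), the ratio of the moment integral to the normalization integral gives ⟨x²⟩ = 5·b^2/2.
With b = 3.385, ⟨x^2⟩ = 28.646.

⟨x^2⟩ ≈ 28.65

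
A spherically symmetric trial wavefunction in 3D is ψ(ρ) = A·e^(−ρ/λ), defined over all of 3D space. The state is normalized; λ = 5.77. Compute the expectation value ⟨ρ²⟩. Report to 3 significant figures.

⟨ρ²⟩ = ∫ ρ^2 |ψ|² 4πρ² dρ over the full domain.
Using ∫₀^∞ ρⁿ e^(−αρ) dρ = n!/αⁿ⁺¹, the ratio of the moment integral to the normalization integral gives ⟨ρ²⟩ = 3·λ^2.
Putting λ = 5.77 gives 99.88.

⟨ρ^2⟩ ≈ 99.9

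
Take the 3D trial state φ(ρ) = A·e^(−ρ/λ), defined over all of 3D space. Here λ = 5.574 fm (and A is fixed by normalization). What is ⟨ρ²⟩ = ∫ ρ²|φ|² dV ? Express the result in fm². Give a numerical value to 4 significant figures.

⟨ρ^2⟩ ≈ 93.21 fm^2

⟨ρ²⟩ = ∫ ρ^2 |φ|² 4πρ² dρ over the full domain.
Using ∫₀^∞ ρⁿ e^(−αρ) dρ = n!/αⁿ⁺¹, the ratio of the moment integral to the normalization integral gives ⟨ρ²⟩ = 3·λ^2.
Putting λ = 5.574 gives 93.208.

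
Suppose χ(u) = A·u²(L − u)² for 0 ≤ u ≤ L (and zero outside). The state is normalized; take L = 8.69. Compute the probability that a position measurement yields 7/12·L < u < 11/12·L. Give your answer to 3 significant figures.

P = ∫_{7/12·L}^{11/12·L} |χ(u)|² du.
Since A² = 1/(L^9/630), this is the region integral divided by the full normalization integral.
Substituting t = u/L, A² and the length scale cancel in the ratio: P = ∫_{7/12}^{11/12} t^4·(1 - t)^4 dt / ∫_{0}^{1} t^4·(1 - t)^4 dt.
With ∫ t^4·(1 - t)^4 dt = t^5·(70·t^4 - 315·t^3 + 540·t^2 - 420·t + 126)/630 + C, the region integral is ≈ 0.00047929 and the full one is 1/630.
This works out to P = 0.3019.

P ≈ 0.302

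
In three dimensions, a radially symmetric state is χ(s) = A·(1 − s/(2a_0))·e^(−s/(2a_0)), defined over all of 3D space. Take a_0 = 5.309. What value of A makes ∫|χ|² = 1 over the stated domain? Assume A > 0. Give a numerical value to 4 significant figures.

A ≈ 0.01631

Normalization requires ∫|χ|² 4πs² ds = 1, integrated from 0 to ∞.
The angular integral contributes 4π, leaving ∫₀^∞ s²|χ|² ds.
∫|χ|² 4πs² ds = A²·(8·π·a_0^3).
Plugging in a_0 = 5.309 yields A = 0.016307.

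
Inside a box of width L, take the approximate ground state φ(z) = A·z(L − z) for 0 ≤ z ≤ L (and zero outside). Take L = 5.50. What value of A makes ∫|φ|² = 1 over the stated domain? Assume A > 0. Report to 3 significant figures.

We need A² ∫|f|² dz = 1, taking the integral from 0 to L.
The integral (without the A² prefactor) comes out to L^5/30.
Substituting L = 5.50 gives A² = 0.005961, so A = 0.07721.

A ≈ 0.0772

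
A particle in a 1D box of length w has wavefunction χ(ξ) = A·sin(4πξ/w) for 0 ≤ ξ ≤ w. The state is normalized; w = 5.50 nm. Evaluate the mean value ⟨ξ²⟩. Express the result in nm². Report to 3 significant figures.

The expectation value is the |χ|²-weighted average of ξ^2: ∫ ξ^2|χ|² dξ.
Using sin²θ = (1 − cos 2θ)/2, since the A² factors cancel between numerator and denominator, ⟨ξ²⟩ = -w^2/(32·π^2) + w^2/3.
Putting w = 5.50 gives 9.988.

⟨ξ^2⟩ ≈ 9.99 nm^2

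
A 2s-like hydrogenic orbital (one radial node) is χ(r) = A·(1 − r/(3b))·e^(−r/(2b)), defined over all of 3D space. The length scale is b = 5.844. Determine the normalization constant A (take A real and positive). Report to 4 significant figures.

A ≈ 0.02446

The normalization condition is ∫|χ|² 4πr² dr = 1 from 0 to ∞.
The integral (without the A² prefactor) comes out to 8·π·b^3/3.
Plugging in b = 5.844 yields A = 0.024455.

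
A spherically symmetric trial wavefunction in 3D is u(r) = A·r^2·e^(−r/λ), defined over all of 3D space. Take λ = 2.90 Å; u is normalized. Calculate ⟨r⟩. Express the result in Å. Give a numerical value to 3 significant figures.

⟨r⟩ = ∫ r |u|² 4πr² dr over the full domain.
With ∫₀^∞ r^7 e^(−αr) dr = 7!/α^8, since the A² factors cancel between numerator and denominator, ⟨r⟩ = 7·λ/2.
Putting λ = 2.90 gives 10.15.

⟨r⟩ ≈ 10.2 Å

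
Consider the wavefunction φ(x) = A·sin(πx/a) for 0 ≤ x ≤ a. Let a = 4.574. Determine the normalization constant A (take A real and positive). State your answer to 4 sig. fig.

A ≈ 0.6613

Normalization requires ∫|φ|² dx = 1, integrated from 0 to a.
With ∫₀^a sin²(nπx/a) dx = a/2, carrying out the integral gives A² · a/2.
Setting this equal to 1 gives A² = 1/(a/2).
Substituting a = 4.574 gives A² = 0.43725, so A = 0.66125.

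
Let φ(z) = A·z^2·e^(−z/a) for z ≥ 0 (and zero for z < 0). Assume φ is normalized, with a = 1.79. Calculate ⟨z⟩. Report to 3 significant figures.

⟨z⟩ ≈ 4.48

The expectation value is the |φ|²-weighted average of z: ∫ z|φ|² dz.
With ∫₀^∞ z^5 e^(−αz) dz = 5!/α^6, since the A² factors cancel between numerator and denominator, ⟨z⟩ = 5·a/2.
Putting a = 1.79 gives 4.475.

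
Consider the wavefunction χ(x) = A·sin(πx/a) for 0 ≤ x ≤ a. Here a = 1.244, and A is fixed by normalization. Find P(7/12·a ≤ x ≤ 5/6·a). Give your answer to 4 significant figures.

P = ∫_{7/12·a}^{5/6·a} |χ(x)|² dx.
Since A² = 1/(a/2), this is the region integral divided by the full normalization integral.
Let u = x/a; then A² and the length scale cancel, so P = ∫_{7/12}^{5/6} sin(π·u)^2 du ÷ ∫_{0}^{1} sin(π·u)^2 du.
With ∫ sin(π·u)^2 du = u/2 - sin(2·π·u)/(4·π) + C, the region integral is -1/(8·π) + √(3)/(8·π) + 1/8 and the full one is 1/2.
Evaluating gives P = (-1 + √(3) + π)/(4·π).

P ≈ 0.3083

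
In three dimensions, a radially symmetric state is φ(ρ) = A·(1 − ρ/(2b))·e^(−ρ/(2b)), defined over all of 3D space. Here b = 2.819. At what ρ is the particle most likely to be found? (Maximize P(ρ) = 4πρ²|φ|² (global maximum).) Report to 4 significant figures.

Differentiate P(ρ) = 4πρ²|φ|² with respect to ρ and set to zero.
This gives ρ = b·(√(5) + 3).
With b = 2.819, the most probable radial distance is 14.760.

ρ ≈ 14.76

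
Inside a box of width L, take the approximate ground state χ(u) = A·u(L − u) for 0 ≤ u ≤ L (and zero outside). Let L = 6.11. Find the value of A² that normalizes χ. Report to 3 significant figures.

We need A² ∫|f|² du = 1, taking the integral from 0 to L.
The integral (without the A² prefactor) comes out to L^5/30.
Setting this equal to 1 gives A² = 1/(L^5/30).
Plugging in L = 6.11 yields A = 0.05936.

A^2 ≈ 0.00352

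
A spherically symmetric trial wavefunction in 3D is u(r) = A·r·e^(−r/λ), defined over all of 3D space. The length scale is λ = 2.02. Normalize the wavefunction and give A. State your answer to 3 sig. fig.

We need A² ∫|f|² 4πr² dr = 1, taking the integral from 0 to ∞.
In 3D with spherical symmetry the volume element is 4πr² dr.
∫|u|² 4πr² dr = A²·(3·π·λ^5).
Setting this equal to 1 gives A² = 1/(3·π·λ^5).
With λ = 2.02: A² = 0.003155 and A = 0.05617.

A ≈ 0.0562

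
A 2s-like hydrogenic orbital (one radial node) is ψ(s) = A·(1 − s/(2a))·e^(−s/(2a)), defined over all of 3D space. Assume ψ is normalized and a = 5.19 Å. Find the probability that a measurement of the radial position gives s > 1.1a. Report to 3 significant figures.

With dV = 4πs²ds, the probability is ∫|ψ|² dV over s > 1.1a.
A² is fixed by ∫₀^∞ 4πs²|ψ|² ds = 1, i.e. A² = (8·π·a^3)^(−1).
Let u = s/a; then A², 4π and the length scale all cancel, so P = ∫_{1.1}^{∞} u^2·(1 - u/2)^2·e^(-u) du ÷ ∫_{0}^{∞} u^2·(1 - u/2)^2·e^(-u) du.
Using ∫ u^2·(1 - u/2)^2·e^(-u) du = -(u^4/4 + u^2 + 2·u + 2)·e^(-u), the numerator is ≈ 1.9227 and the denominator is 2.
Taking the ratio yields P = 0.9613.

P ≈ 0.961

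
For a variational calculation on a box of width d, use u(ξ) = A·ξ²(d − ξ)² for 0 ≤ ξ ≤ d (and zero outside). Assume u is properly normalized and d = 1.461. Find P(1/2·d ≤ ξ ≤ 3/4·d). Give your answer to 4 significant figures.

P ≈ 0.4511

|u|² is the probability density, so P = ∫_{1/2·d}^{3/4·d} |u|² dξ.
Since A² = 1/(d^9/630), this is the region integral divided by the full normalization integral.
Let t = ξ/d; then A² and the length scale cancel, so P = ∫_{1/2}^{3/4} t^4·(1 - t)^4 dt ÷ ∫_{0}^{1} t^4·(1 - t)^4 dt.
With ∫ t^4·(1 - t)^4 dt = t^5·(70·t^4 - 315·t^3 + 540·t^2 - 420·t + 126)/630 + C, the region integral is ≈ 0.000715988 and the full one is 1/630.
The result is P = 0.45107.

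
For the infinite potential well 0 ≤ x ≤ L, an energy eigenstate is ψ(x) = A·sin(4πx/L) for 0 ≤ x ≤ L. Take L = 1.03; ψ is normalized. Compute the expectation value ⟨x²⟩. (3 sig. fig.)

⟨x^2⟩ ≈ 0.350

⟨x²⟩ = ∫ x^2 |ψ|² dx over the full domain.
With ∫₀^L sin²(nπx/L) dx = L/2, the ratio of the moment integral to the normalization integral gives ⟨x²⟩ = -L^2/(32·π^2) + L^2/3.
With L = 1.03, ⟨x^2⟩ = 0.3503.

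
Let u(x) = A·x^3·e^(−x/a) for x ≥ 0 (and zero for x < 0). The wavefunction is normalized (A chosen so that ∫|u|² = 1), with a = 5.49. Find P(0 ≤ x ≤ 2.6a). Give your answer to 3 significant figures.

P ≈ 0.268

P = ∫_{0}^{2.6a} |u(x)|² dx.
With A² fixed by ∫|u|² = 1, i.e. A² = (45·a^7/8)^(−1), substitute and integrate.
In terms of t = x/a (A² and the length scale cancel between numerator and denominator), P = [∫_{0}^{2.6} t^6·e^(-2·t) dt] / [∫_{0}^{∞} t^6·e^(-2·t) dt].
With ∫ t^6·e^(-2·t) dt = -(4·t^6 + 12·t^5 + 30·t^4 + 60·t^3 + 90·t^2 + 90·t + 45)·e^(-2·t)/8 + C, the region integral is ≈ 1.5053 and the full one is 45/8.
Evaluating gives P = 0.2676.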